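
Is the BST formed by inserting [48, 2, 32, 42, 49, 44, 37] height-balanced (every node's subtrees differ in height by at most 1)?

Tree (level-order array): [48, 2, 49, None, 32, None, None, None, 42, 37, 44]
Definition: a tree is height-balanced if, at every node, |h(left) - h(right)| <= 1 (empty subtree has height -1).
Bottom-up per-node check:
  node 37: h_left=-1, h_right=-1, diff=0 [OK], height=0
  node 44: h_left=-1, h_right=-1, diff=0 [OK], height=0
  node 42: h_left=0, h_right=0, diff=0 [OK], height=1
  node 32: h_left=-1, h_right=1, diff=2 [FAIL (|-1-1|=2 > 1)], height=2
  node 2: h_left=-1, h_right=2, diff=3 [FAIL (|-1-2|=3 > 1)], height=3
  node 49: h_left=-1, h_right=-1, diff=0 [OK], height=0
  node 48: h_left=3, h_right=0, diff=3 [FAIL (|3-0|=3 > 1)], height=4
Node 32 violates the condition: |-1 - 1| = 2 > 1.
Result: Not balanced


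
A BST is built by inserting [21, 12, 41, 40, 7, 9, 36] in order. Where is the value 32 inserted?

Starting tree (level order): [21, 12, 41, 7, None, 40, None, None, 9, 36]
Insertion path: 21 -> 41 -> 40 -> 36
Result: insert 32 as left child of 36
Final tree (level order): [21, 12, 41, 7, None, 40, None, None, 9, 36, None, None, None, 32]


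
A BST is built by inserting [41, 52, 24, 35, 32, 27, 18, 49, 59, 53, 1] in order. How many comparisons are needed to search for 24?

Search path for 24: 41 -> 24
Found: True
Comparisons: 2


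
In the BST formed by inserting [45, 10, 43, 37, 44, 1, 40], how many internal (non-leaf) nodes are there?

Tree built from: [45, 10, 43, 37, 44, 1, 40]
Tree (level-order array): [45, 10, None, 1, 43, None, None, 37, 44, None, 40]
Rule: An internal node has at least one child.
Per-node child counts:
  node 45: 1 child(ren)
  node 10: 2 child(ren)
  node 1: 0 child(ren)
  node 43: 2 child(ren)
  node 37: 1 child(ren)
  node 40: 0 child(ren)
  node 44: 0 child(ren)
Matching nodes: [45, 10, 43, 37]
Count of internal (non-leaf) nodes: 4


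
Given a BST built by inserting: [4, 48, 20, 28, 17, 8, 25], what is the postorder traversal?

Tree insertion order: [4, 48, 20, 28, 17, 8, 25]
Tree (level-order array): [4, None, 48, 20, None, 17, 28, 8, None, 25]
Postorder traversal: [8, 17, 25, 28, 20, 48, 4]


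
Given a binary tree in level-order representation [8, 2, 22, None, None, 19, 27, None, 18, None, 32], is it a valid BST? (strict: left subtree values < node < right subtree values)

Level-order array: [8, 2, 22, None, None, 19, 27, None, 18, None, 32]
Validate using subtree bounds (lo, hi): at each node, require lo < value < hi,
then recurse left with hi=value and right with lo=value.
Preorder trace (stopping at first violation):
  at node 8 with bounds (-inf, +inf): OK
  at node 2 with bounds (-inf, 8): OK
  at node 22 with bounds (8, +inf): OK
  at node 19 with bounds (8, 22): OK
  at node 18 with bounds (19, 22): VIOLATION
Node 18 violates its bound: not (19 < 18 < 22).
Result: Not a valid BST


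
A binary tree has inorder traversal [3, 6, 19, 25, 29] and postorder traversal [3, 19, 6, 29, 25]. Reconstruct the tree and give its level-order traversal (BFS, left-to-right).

Inorder:   [3, 6, 19, 25, 29]
Postorder: [3, 19, 6, 29, 25]
Algorithm: postorder visits root last, so walk postorder right-to-left;
each value is the root of the current inorder slice — split it at that
value, recurse on the right subtree first, then the left.
Recursive splits:
  root=25; inorder splits into left=[3, 6, 19], right=[29]
  root=29; inorder splits into left=[], right=[]
  root=6; inorder splits into left=[3], right=[19]
  root=19; inorder splits into left=[], right=[]
  root=3; inorder splits into left=[], right=[]
Reconstructed level-order: [25, 6, 29, 3, 19]


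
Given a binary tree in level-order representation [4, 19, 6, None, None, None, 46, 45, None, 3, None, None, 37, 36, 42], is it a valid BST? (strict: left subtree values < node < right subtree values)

Level-order array: [4, 19, 6, None, None, None, 46, 45, None, 3, None, None, 37, 36, 42]
Validate using subtree bounds (lo, hi): at each node, require lo < value < hi,
then recurse left with hi=value and right with lo=value.
Preorder trace (stopping at first violation):
  at node 4 with bounds (-inf, +inf): OK
  at node 19 with bounds (-inf, 4): VIOLATION
Node 19 violates its bound: not (-inf < 19 < 4).
Result: Not a valid BST


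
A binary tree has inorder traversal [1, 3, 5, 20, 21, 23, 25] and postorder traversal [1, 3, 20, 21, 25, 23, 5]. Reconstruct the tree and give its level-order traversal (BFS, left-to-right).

Inorder:   [1, 3, 5, 20, 21, 23, 25]
Postorder: [1, 3, 20, 21, 25, 23, 5]
Algorithm: postorder visits root last, so walk postorder right-to-left;
each value is the root of the current inorder slice — split it at that
value, recurse on the right subtree first, then the left.
Recursive splits:
  root=5; inorder splits into left=[1, 3], right=[20, 21, 23, 25]
  root=23; inorder splits into left=[20, 21], right=[25]
  root=25; inorder splits into left=[], right=[]
  root=21; inorder splits into left=[20], right=[]
  root=20; inorder splits into left=[], right=[]
  root=3; inorder splits into left=[1], right=[]
  root=1; inorder splits into left=[], right=[]
Reconstructed level-order: [5, 3, 23, 1, 21, 25, 20]


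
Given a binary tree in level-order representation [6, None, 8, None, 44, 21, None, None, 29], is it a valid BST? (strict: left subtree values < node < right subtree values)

Level-order array: [6, None, 8, None, 44, 21, None, None, 29]
Validate using subtree bounds (lo, hi): at each node, require lo < value < hi,
then recurse left with hi=value and right with lo=value.
Preorder trace (stopping at first violation):
  at node 6 with bounds (-inf, +inf): OK
  at node 8 with bounds (6, +inf): OK
  at node 44 with bounds (8, +inf): OK
  at node 21 with bounds (8, 44): OK
  at node 29 with bounds (21, 44): OK
No violation found at any node.
Result: Valid BST


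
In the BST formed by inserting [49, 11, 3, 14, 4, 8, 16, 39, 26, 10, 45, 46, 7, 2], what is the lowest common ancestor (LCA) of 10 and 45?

Tree insertion order: [49, 11, 3, 14, 4, 8, 16, 39, 26, 10, 45, 46, 7, 2]
Tree (level-order array): [49, 11, None, 3, 14, 2, 4, None, 16, None, None, None, 8, None, 39, 7, 10, 26, 45, None, None, None, None, None, None, None, 46]
In a BST, the LCA of p=10, q=45 is the first node v on the
root-to-leaf path with p <= v <= q (go left if both < v, right if both > v).
Walk from root:
  at 49: both 10 and 45 < 49, go left
  at 11: 10 <= 11 <= 45, this is the LCA
LCA = 11


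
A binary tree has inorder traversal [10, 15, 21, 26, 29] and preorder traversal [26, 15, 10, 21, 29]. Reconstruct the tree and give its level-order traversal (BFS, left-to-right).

Inorder:  [10, 15, 21, 26, 29]
Preorder: [26, 15, 10, 21, 29]
Algorithm: preorder visits root first, so consume preorder in order;
for each root, split the current inorder slice at that value into
left-subtree inorder and right-subtree inorder, then recurse.
Recursive splits:
  root=26; inorder splits into left=[10, 15, 21], right=[29]
  root=15; inorder splits into left=[10], right=[21]
  root=10; inorder splits into left=[], right=[]
  root=21; inorder splits into left=[], right=[]
  root=29; inorder splits into left=[], right=[]
Reconstructed level-order: [26, 15, 29, 10, 21]


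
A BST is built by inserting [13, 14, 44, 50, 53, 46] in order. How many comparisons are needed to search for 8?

Search path for 8: 13
Found: False
Comparisons: 1


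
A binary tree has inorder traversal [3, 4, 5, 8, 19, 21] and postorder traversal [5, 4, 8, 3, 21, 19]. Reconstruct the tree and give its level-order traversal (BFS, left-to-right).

Inorder:   [3, 4, 5, 8, 19, 21]
Postorder: [5, 4, 8, 3, 21, 19]
Algorithm: postorder visits root last, so walk postorder right-to-left;
each value is the root of the current inorder slice — split it at that
value, recurse on the right subtree first, then the left.
Recursive splits:
  root=19; inorder splits into left=[3, 4, 5, 8], right=[21]
  root=21; inorder splits into left=[], right=[]
  root=3; inorder splits into left=[], right=[4, 5, 8]
  root=8; inorder splits into left=[4, 5], right=[]
  root=4; inorder splits into left=[], right=[5]
  root=5; inorder splits into left=[], right=[]
Reconstructed level-order: [19, 3, 21, 8, 4, 5]


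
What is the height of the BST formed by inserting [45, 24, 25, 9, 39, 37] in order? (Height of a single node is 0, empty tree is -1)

Insertion order: [45, 24, 25, 9, 39, 37]
Tree (level-order array): [45, 24, None, 9, 25, None, None, None, 39, 37]
Compute height bottom-up (empty subtree = -1):
  height(9) = 1 + max(-1, -1) = 0
  height(37) = 1 + max(-1, -1) = 0
  height(39) = 1 + max(0, -1) = 1
  height(25) = 1 + max(-1, 1) = 2
  height(24) = 1 + max(0, 2) = 3
  height(45) = 1 + max(3, -1) = 4
Height = 4


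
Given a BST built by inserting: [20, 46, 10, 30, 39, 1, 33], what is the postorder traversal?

Tree insertion order: [20, 46, 10, 30, 39, 1, 33]
Tree (level-order array): [20, 10, 46, 1, None, 30, None, None, None, None, 39, 33]
Postorder traversal: [1, 10, 33, 39, 30, 46, 20]


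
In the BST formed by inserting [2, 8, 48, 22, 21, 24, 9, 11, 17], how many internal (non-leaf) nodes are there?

Tree built from: [2, 8, 48, 22, 21, 24, 9, 11, 17]
Tree (level-order array): [2, None, 8, None, 48, 22, None, 21, 24, 9, None, None, None, None, 11, None, 17]
Rule: An internal node has at least one child.
Per-node child counts:
  node 2: 1 child(ren)
  node 8: 1 child(ren)
  node 48: 1 child(ren)
  node 22: 2 child(ren)
  node 21: 1 child(ren)
  node 9: 1 child(ren)
  node 11: 1 child(ren)
  node 17: 0 child(ren)
  node 24: 0 child(ren)
Matching nodes: [2, 8, 48, 22, 21, 9, 11]
Count of internal (non-leaf) nodes: 7


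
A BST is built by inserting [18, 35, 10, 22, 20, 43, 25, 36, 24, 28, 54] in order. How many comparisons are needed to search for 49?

Search path for 49: 18 -> 35 -> 43 -> 54
Found: False
Comparisons: 4


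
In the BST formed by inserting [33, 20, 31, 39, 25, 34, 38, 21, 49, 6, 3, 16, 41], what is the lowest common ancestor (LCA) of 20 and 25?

Tree insertion order: [33, 20, 31, 39, 25, 34, 38, 21, 49, 6, 3, 16, 41]
Tree (level-order array): [33, 20, 39, 6, 31, 34, 49, 3, 16, 25, None, None, 38, 41, None, None, None, None, None, 21]
In a BST, the LCA of p=20, q=25 is the first node v on the
root-to-leaf path with p <= v <= q (go left if both < v, right if both > v).
Walk from root:
  at 33: both 20 and 25 < 33, go left
  at 20: 20 <= 20 <= 25, this is the LCA
LCA = 20


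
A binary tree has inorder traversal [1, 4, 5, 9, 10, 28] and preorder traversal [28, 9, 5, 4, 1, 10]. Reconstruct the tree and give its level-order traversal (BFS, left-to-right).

Inorder:  [1, 4, 5, 9, 10, 28]
Preorder: [28, 9, 5, 4, 1, 10]
Algorithm: preorder visits root first, so consume preorder in order;
for each root, split the current inorder slice at that value into
left-subtree inorder and right-subtree inorder, then recurse.
Recursive splits:
  root=28; inorder splits into left=[1, 4, 5, 9, 10], right=[]
  root=9; inorder splits into left=[1, 4, 5], right=[10]
  root=5; inorder splits into left=[1, 4], right=[]
  root=4; inorder splits into left=[1], right=[]
  root=1; inorder splits into left=[], right=[]
  root=10; inorder splits into left=[], right=[]
Reconstructed level-order: [28, 9, 5, 10, 4, 1]


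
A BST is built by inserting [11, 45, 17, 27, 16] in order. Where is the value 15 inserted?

Starting tree (level order): [11, None, 45, 17, None, 16, 27]
Insertion path: 11 -> 45 -> 17 -> 16
Result: insert 15 as left child of 16
Final tree (level order): [11, None, 45, 17, None, 16, 27, 15]


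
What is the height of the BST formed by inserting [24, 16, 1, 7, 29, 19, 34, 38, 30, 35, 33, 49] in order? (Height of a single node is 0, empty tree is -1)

Insertion order: [24, 16, 1, 7, 29, 19, 34, 38, 30, 35, 33, 49]
Tree (level-order array): [24, 16, 29, 1, 19, None, 34, None, 7, None, None, 30, 38, None, None, None, 33, 35, 49]
Compute height bottom-up (empty subtree = -1):
  height(7) = 1 + max(-1, -1) = 0
  height(1) = 1 + max(-1, 0) = 1
  height(19) = 1 + max(-1, -1) = 0
  height(16) = 1 + max(1, 0) = 2
  height(33) = 1 + max(-1, -1) = 0
  height(30) = 1 + max(-1, 0) = 1
  height(35) = 1 + max(-1, -1) = 0
  height(49) = 1 + max(-1, -1) = 0
  height(38) = 1 + max(0, 0) = 1
  height(34) = 1 + max(1, 1) = 2
  height(29) = 1 + max(-1, 2) = 3
  height(24) = 1 + max(2, 3) = 4
Height = 4


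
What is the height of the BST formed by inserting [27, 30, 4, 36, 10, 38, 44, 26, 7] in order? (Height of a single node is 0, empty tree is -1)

Insertion order: [27, 30, 4, 36, 10, 38, 44, 26, 7]
Tree (level-order array): [27, 4, 30, None, 10, None, 36, 7, 26, None, 38, None, None, None, None, None, 44]
Compute height bottom-up (empty subtree = -1):
  height(7) = 1 + max(-1, -1) = 0
  height(26) = 1 + max(-1, -1) = 0
  height(10) = 1 + max(0, 0) = 1
  height(4) = 1 + max(-1, 1) = 2
  height(44) = 1 + max(-1, -1) = 0
  height(38) = 1 + max(-1, 0) = 1
  height(36) = 1 + max(-1, 1) = 2
  height(30) = 1 + max(-1, 2) = 3
  height(27) = 1 + max(2, 3) = 4
Height = 4


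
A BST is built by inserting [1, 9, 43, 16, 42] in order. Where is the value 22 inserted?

Starting tree (level order): [1, None, 9, None, 43, 16, None, None, 42]
Insertion path: 1 -> 9 -> 43 -> 16 -> 42
Result: insert 22 as left child of 42
Final tree (level order): [1, None, 9, None, 43, 16, None, None, 42, 22]


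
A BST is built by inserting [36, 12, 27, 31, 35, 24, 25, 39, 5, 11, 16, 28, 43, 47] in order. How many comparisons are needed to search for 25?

Search path for 25: 36 -> 12 -> 27 -> 24 -> 25
Found: True
Comparisons: 5


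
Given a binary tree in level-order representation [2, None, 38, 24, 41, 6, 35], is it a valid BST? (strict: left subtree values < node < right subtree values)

Level-order array: [2, None, 38, 24, 41, 6, 35]
Validate using subtree bounds (lo, hi): at each node, require lo < value < hi,
then recurse left with hi=value and right with lo=value.
Preorder trace (stopping at first violation):
  at node 2 with bounds (-inf, +inf): OK
  at node 38 with bounds (2, +inf): OK
  at node 24 with bounds (2, 38): OK
  at node 6 with bounds (2, 24): OK
  at node 35 with bounds (24, 38): OK
  at node 41 with bounds (38, +inf): OK
No violation found at any node.
Result: Valid BST


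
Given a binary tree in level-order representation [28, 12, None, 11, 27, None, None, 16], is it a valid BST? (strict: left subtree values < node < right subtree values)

Level-order array: [28, 12, None, 11, 27, None, None, 16]
Validate using subtree bounds (lo, hi): at each node, require lo < value < hi,
then recurse left with hi=value and right with lo=value.
Preorder trace (stopping at first violation):
  at node 28 with bounds (-inf, +inf): OK
  at node 12 with bounds (-inf, 28): OK
  at node 11 with bounds (-inf, 12): OK
  at node 27 with bounds (12, 28): OK
  at node 16 with bounds (12, 27): OK
No violation found at any node.
Result: Valid BST


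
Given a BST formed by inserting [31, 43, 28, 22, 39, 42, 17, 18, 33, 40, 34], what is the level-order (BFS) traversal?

Tree insertion order: [31, 43, 28, 22, 39, 42, 17, 18, 33, 40, 34]
Tree (level-order array): [31, 28, 43, 22, None, 39, None, 17, None, 33, 42, None, 18, None, 34, 40]
BFS from the root, enqueuing left then right child of each popped node:
  queue [31] -> pop 31, enqueue [28, 43], visited so far: [31]
  queue [28, 43] -> pop 28, enqueue [22], visited so far: [31, 28]
  queue [43, 22] -> pop 43, enqueue [39], visited so far: [31, 28, 43]
  queue [22, 39] -> pop 22, enqueue [17], visited so far: [31, 28, 43, 22]
  queue [39, 17] -> pop 39, enqueue [33, 42], visited so far: [31, 28, 43, 22, 39]
  queue [17, 33, 42] -> pop 17, enqueue [18], visited so far: [31, 28, 43, 22, 39, 17]
  queue [33, 42, 18] -> pop 33, enqueue [34], visited so far: [31, 28, 43, 22, 39, 17, 33]
  queue [42, 18, 34] -> pop 42, enqueue [40], visited so far: [31, 28, 43, 22, 39, 17, 33, 42]
  queue [18, 34, 40] -> pop 18, enqueue [none], visited so far: [31, 28, 43, 22, 39, 17, 33, 42, 18]
  queue [34, 40] -> pop 34, enqueue [none], visited so far: [31, 28, 43, 22, 39, 17, 33, 42, 18, 34]
  queue [40] -> pop 40, enqueue [none], visited so far: [31, 28, 43, 22, 39, 17, 33, 42, 18, 34, 40]
Result: [31, 28, 43, 22, 39, 17, 33, 42, 18, 34, 40]


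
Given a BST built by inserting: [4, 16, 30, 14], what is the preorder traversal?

Tree insertion order: [4, 16, 30, 14]
Tree (level-order array): [4, None, 16, 14, 30]
Preorder traversal: [4, 16, 14, 30]


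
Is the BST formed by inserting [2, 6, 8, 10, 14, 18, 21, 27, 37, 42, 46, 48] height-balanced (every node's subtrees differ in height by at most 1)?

Tree (level-order array): [2, None, 6, None, 8, None, 10, None, 14, None, 18, None, 21, None, 27, None, 37, None, 42, None, 46, None, 48]
Definition: a tree is height-balanced if, at every node, |h(left) - h(right)| <= 1 (empty subtree has height -1).
Bottom-up per-node check:
  node 48: h_left=-1, h_right=-1, diff=0 [OK], height=0
  node 46: h_left=-1, h_right=0, diff=1 [OK], height=1
  node 42: h_left=-1, h_right=1, diff=2 [FAIL (|-1-1|=2 > 1)], height=2
  node 37: h_left=-1, h_right=2, diff=3 [FAIL (|-1-2|=3 > 1)], height=3
  node 27: h_left=-1, h_right=3, diff=4 [FAIL (|-1-3|=4 > 1)], height=4
  node 21: h_left=-1, h_right=4, diff=5 [FAIL (|-1-4|=5 > 1)], height=5
  node 18: h_left=-1, h_right=5, diff=6 [FAIL (|-1-5|=6 > 1)], height=6
  node 14: h_left=-1, h_right=6, diff=7 [FAIL (|-1-6|=7 > 1)], height=7
  node 10: h_left=-1, h_right=7, diff=8 [FAIL (|-1-7|=8 > 1)], height=8
  node 8: h_left=-1, h_right=8, diff=9 [FAIL (|-1-8|=9 > 1)], height=9
  node 6: h_left=-1, h_right=9, diff=10 [FAIL (|-1-9|=10 > 1)], height=10
  node 2: h_left=-1, h_right=10, diff=11 [FAIL (|-1-10|=11 > 1)], height=11
Node 42 violates the condition: |-1 - 1| = 2 > 1.
Result: Not balanced


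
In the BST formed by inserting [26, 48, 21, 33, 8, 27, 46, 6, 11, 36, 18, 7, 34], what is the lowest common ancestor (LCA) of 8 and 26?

Tree insertion order: [26, 48, 21, 33, 8, 27, 46, 6, 11, 36, 18, 7, 34]
Tree (level-order array): [26, 21, 48, 8, None, 33, None, 6, 11, 27, 46, None, 7, None, 18, None, None, 36, None, None, None, None, None, 34]
In a BST, the LCA of p=8, q=26 is the first node v on the
root-to-leaf path with p <= v <= q (go left if both < v, right if both > v).
Walk from root:
  at 26: 8 <= 26 <= 26, this is the LCA
LCA = 26


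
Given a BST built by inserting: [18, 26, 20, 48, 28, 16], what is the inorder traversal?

Tree insertion order: [18, 26, 20, 48, 28, 16]
Tree (level-order array): [18, 16, 26, None, None, 20, 48, None, None, 28]
Inorder traversal: [16, 18, 20, 26, 28, 48]


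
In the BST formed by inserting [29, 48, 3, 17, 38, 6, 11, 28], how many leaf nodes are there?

Tree built from: [29, 48, 3, 17, 38, 6, 11, 28]
Tree (level-order array): [29, 3, 48, None, 17, 38, None, 6, 28, None, None, None, 11]
Rule: A leaf has 0 children.
Per-node child counts:
  node 29: 2 child(ren)
  node 3: 1 child(ren)
  node 17: 2 child(ren)
  node 6: 1 child(ren)
  node 11: 0 child(ren)
  node 28: 0 child(ren)
  node 48: 1 child(ren)
  node 38: 0 child(ren)
Matching nodes: [11, 28, 38]
Count of leaf nodes: 3


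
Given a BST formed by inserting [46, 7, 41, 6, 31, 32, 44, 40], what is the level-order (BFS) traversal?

Tree insertion order: [46, 7, 41, 6, 31, 32, 44, 40]
Tree (level-order array): [46, 7, None, 6, 41, None, None, 31, 44, None, 32, None, None, None, 40]
BFS from the root, enqueuing left then right child of each popped node:
  queue [46] -> pop 46, enqueue [7], visited so far: [46]
  queue [7] -> pop 7, enqueue [6, 41], visited so far: [46, 7]
  queue [6, 41] -> pop 6, enqueue [none], visited so far: [46, 7, 6]
  queue [41] -> pop 41, enqueue [31, 44], visited so far: [46, 7, 6, 41]
  queue [31, 44] -> pop 31, enqueue [32], visited so far: [46, 7, 6, 41, 31]
  queue [44, 32] -> pop 44, enqueue [none], visited so far: [46, 7, 6, 41, 31, 44]
  queue [32] -> pop 32, enqueue [40], visited so far: [46, 7, 6, 41, 31, 44, 32]
  queue [40] -> pop 40, enqueue [none], visited so far: [46, 7, 6, 41, 31, 44, 32, 40]
Result: [46, 7, 6, 41, 31, 44, 32, 40]


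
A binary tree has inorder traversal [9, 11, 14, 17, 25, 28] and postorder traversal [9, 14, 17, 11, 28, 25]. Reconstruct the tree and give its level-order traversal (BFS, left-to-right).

Inorder:   [9, 11, 14, 17, 25, 28]
Postorder: [9, 14, 17, 11, 28, 25]
Algorithm: postorder visits root last, so walk postorder right-to-left;
each value is the root of the current inorder slice — split it at that
value, recurse on the right subtree first, then the left.
Recursive splits:
  root=25; inorder splits into left=[9, 11, 14, 17], right=[28]
  root=28; inorder splits into left=[], right=[]
  root=11; inorder splits into left=[9], right=[14, 17]
  root=17; inorder splits into left=[14], right=[]
  root=14; inorder splits into left=[], right=[]
  root=9; inorder splits into left=[], right=[]
Reconstructed level-order: [25, 11, 28, 9, 17, 14]


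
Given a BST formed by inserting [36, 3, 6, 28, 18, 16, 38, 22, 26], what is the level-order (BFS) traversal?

Tree insertion order: [36, 3, 6, 28, 18, 16, 38, 22, 26]
Tree (level-order array): [36, 3, 38, None, 6, None, None, None, 28, 18, None, 16, 22, None, None, None, 26]
BFS from the root, enqueuing left then right child of each popped node:
  queue [36] -> pop 36, enqueue [3, 38], visited so far: [36]
  queue [3, 38] -> pop 3, enqueue [6], visited so far: [36, 3]
  queue [38, 6] -> pop 38, enqueue [none], visited so far: [36, 3, 38]
  queue [6] -> pop 6, enqueue [28], visited so far: [36, 3, 38, 6]
  queue [28] -> pop 28, enqueue [18], visited so far: [36, 3, 38, 6, 28]
  queue [18] -> pop 18, enqueue [16, 22], visited so far: [36, 3, 38, 6, 28, 18]
  queue [16, 22] -> pop 16, enqueue [none], visited so far: [36, 3, 38, 6, 28, 18, 16]
  queue [22] -> pop 22, enqueue [26], visited so far: [36, 3, 38, 6, 28, 18, 16, 22]
  queue [26] -> pop 26, enqueue [none], visited so far: [36, 3, 38, 6, 28, 18, 16, 22, 26]
Result: [36, 3, 38, 6, 28, 18, 16, 22, 26]


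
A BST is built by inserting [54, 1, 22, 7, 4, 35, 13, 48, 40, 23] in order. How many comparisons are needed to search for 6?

Search path for 6: 54 -> 1 -> 22 -> 7 -> 4
Found: False
Comparisons: 5


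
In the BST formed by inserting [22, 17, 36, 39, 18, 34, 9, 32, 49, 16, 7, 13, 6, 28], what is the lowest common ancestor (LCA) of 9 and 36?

Tree insertion order: [22, 17, 36, 39, 18, 34, 9, 32, 49, 16, 7, 13, 6, 28]
Tree (level-order array): [22, 17, 36, 9, 18, 34, 39, 7, 16, None, None, 32, None, None, 49, 6, None, 13, None, 28]
In a BST, the LCA of p=9, q=36 is the first node v on the
root-to-leaf path with p <= v <= q (go left if both < v, right if both > v).
Walk from root:
  at 22: 9 <= 22 <= 36, this is the LCA
LCA = 22


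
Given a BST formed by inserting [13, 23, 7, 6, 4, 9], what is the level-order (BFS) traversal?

Tree insertion order: [13, 23, 7, 6, 4, 9]
Tree (level-order array): [13, 7, 23, 6, 9, None, None, 4]
BFS from the root, enqueuing left then right child of each popped node:
  queue [13] -> pop 13, enqueue [7, 23], visited so far: [13]
  queue [7, 23] -> pop 7, enqueue [6, 9], visited so far: [13, 7]
  queue [23, 6, 9] -> pop 23, enqueue [none], visited so far: [13, 7, 23]
  queue [6, 9] -> pop 6, enqueue [4], visited so far: [13, 7, 23, 6]
  queue [9, 4] -> pop 9, enqueue [none], visited so far: [13, 7, 23, 6, 9]
  queue [4] -> pop 4, enqueue [none], visited so far: [13, 7, 23, 6, 9, 4]
Result: [13, 7, 23, 6, 9, 4]


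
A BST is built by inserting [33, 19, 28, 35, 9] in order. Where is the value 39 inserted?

Starting tree (level order): [33, 19, 35, 9, 28]
Insertion path: 33 -> 35
Result: insert 39 as right child of 35
Final tree (level order): [33, 19, 35, 9, 28, None, 39]


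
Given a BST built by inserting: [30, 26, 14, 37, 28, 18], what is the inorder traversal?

Tree insertion order: [30, 26, 14, 37, 28, 18]
Tree (level-order array): [30, 26, 37, 14, 28, None, None, None, 18]
Inorder traversal: [14, 18, 26, 28, 30, 37]


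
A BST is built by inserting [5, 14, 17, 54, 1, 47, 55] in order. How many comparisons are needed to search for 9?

Search path for 9: 5 -> 14
Found: False
Comparisons: 2


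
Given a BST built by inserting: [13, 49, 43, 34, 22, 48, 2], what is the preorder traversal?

Tree insertion order: [13, 49, 43, 34, 22, 48, 2]
Tree (level-order array): [13, 2, 49, None, None, 43, None, 34, 48, 22]
Preorder traversal: [13, 2, 49, 43, 34, 22, 48]


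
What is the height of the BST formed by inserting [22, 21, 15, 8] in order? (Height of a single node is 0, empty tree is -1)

Insertion order: [22, 21, 15, 8]
Tree (level-order array): [22, 21, None, 15, None, 8]
Compute height bottom-up (empty subtree = -1):
  height(8) = 1 + max(-1, -1) = 0
  height(15) = 1 + max(0, -1) = 1
  height(21) = 1 + max(1, -1) = 2
  height(22) = 1 + max(2, -1) = 3
Height = 3


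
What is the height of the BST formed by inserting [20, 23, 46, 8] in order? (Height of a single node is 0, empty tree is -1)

Insertion order: [20, 23, 46, 8]
Tree (level-order array): [20, 8, 23, None, None, None, 46]
Compute height bottom-up (empty subtree = -1):
  height(8) = 1 + max(-1, -1) = 0
  height(46) = 1 + max(-1, -1) = 0
  height(23) = 1 + max(-1, 0) = 1
  height(20) = 1 + max(0, 1) = 2
Height = 2


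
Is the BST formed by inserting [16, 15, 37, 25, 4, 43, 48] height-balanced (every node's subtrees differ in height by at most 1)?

Tree (level-order array): [16, 15, 37, 4, None, 25, 43, None, None, None, None, None, 48]
Definition: a tree is height-balanced if, at every node, |h(left) - h(right)| <= 1 (empty subtree has height -1).
Bottom-up per-node check:
  node 4: h_left=-1, h_right=-1, diff=0 [OK], height=0
  node 15: h_left=0, h_right=-1, diff=1 [OK], height=1
  node 25: h_left=-1, h_right=-1, diff=0 [OK], height=0
  node 48: h_left=-1, h_right=-1, diff=0 [OK], height=0
  node 43: h_left=-1, h_right=0, diff=1 [OK], height=1
  node 37: h_left=0, h_right=1, diff=1 [OK], height=2
  node 16: h_left=1, h_right=2, diff=1 [OK], height=3
All nodes satisfy the balance condition.
Result: Balanced


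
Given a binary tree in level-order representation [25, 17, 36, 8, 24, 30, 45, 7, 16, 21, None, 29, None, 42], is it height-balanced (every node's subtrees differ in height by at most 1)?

Tree (level-order array): [25, 17, 36, 8, 24, 30, 45, 7, 16, 21, None, 29, None, 42]
Definition: a tree is height-balanced if, at every node, |h(left) - h(right)| <= 1 (empty subtree has height -1).
Bottom-up per-node check:
  node 7: h_left=-1, h_right=-1, diff=0 [OK], height=0
  node 16: h_left=-1, h_right=-1, diff=0 [OK], height=0
  node 8: h_left=0, h_right=0, diff=0 [OK], height=1
  node 21: h_left=-1, h_right=-1, diff=0 [OK], height=0
  node 24: h_left=0, h_right=-1, diff=1 [OK], height=1
  node 17: h_left=1, h_right=1, diff=0 [OK], height=2
  node 29: h_left=-1, h_right=-1, diff=0 [OK], height=0
  node 30: h_left=0, h_right=-1, diff=1 [OK], height=1
  node 42: h_left=-1, h_right=-1, diff=0 [OK], height=0
  node 45: h_left=0, h_right=-1, diff=1 [OK], height=1
  node 36: h_left=1, h_right=1, diff=0 [OK], height=2
  node 25: h_left=2, h_right=2, diff=0 [OK], height=3
All nodes satisfy the balance condition.
Result: Balanced


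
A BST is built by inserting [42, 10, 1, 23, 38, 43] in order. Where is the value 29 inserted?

Starting tree (level order): [42, 10, 43, 1, 23, None, None, None, None, None, 38]
Insertion path: 42 -> 10 -> 23 -> 38
Result: insert 29 as left child of 38
Final tree (level order): [42, 10, 43, 1, 23, None, None, None, None, None, 38, 29]


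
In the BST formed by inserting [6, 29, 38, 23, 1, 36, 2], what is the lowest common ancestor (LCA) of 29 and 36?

Tree insertion order: [6, 29, 38, 23, 1, 36, 2]
Tree (level-order array): [6, 1, 29, None, 2, 23, 38, None, None, None, None, 36]
In a BST, the LCA of p=29, q=36 is the first node v on the
root-to-leaf path with p <= v <= q (go left if both < v, right if both > v).
Walk from root:
  at 6: both 29 and 36 > 6, go right
  at 29: 29 <= 29 <= 36, this is the LCA
LCA = 29


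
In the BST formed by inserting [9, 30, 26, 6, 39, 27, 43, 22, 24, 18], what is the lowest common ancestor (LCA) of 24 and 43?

Tree insertion order: [9, 30, 26, 6, 39, 27, 43, 22, 24, 18]
Tree (level-order array): [9, 6, 30, None, None, 26, 39, 22, 27, None, 43, 18, 24]
In a BST, the LCA of p=24, q=43 is the first node v on the
root-to-leaf path with p <= v <= q (go left if both < v, right if both > v).
Walk from root:
  at 9: both 24 and 43 > 9, go right
  at 30: 24 <= 30 <= 43, this is the LCA
LCA = 30


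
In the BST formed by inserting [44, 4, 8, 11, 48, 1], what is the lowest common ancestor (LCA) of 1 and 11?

Tree insertion order: [44, 4, 8, 11, 48, 1]
Tree (level-order array): [44, 4, 48, 1, 8, None, None, None, None, None, 11]
In a BST, the LCA of p=1, q=11 is the first node v on the
root-to-leaf path with p <= v <= q (go left if both < v, right if both > v).
Walk from root:
  at 44: both 1 and 11 < 44, go left
  at 4: 1 <= 4 <= 11, this is the LCA
LCA = 4


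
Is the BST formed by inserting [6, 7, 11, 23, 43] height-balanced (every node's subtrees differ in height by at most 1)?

Tree (level-order array): [6, None, 7, None, 11, None, 23, None, 43]
Definition: a tree is height-balanced if, at every node, |h(left) - h(right)| <= 1 (empty subtree has height -1).
Bottom-up per-node check:
  node 43: h_left=-1, h_right=-1, diff=0 [OK], height=0
  node 23: h_left=-1, h_right=0, diff=1 [OK], height=1
  node 11: h_left=-1, h_right=1, diff=2 [FAIL (|-1-1|=2 > 1)], height=2
  node 7: h_left=-1, h_right=2, diff=3 [FAIL (|-1-2|=3 > 1)], height=3
  node 6: h_left=-1, h_right=3, diff=4 [FAIL (|-1-3|=4 > 1)], height=4
Node 11 violates the condition: |-1 - 1| = 2 > 1.
Result: Not balanced


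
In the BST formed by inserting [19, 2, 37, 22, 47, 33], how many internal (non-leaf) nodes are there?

Tree built from: [19, 2, 37, 22, 47, 33]
Tree (level-order array): [19, 2, 37, None, None, 22, 47, None, 33]
Rule: An internal node has at least one child.
Per-node child counts:
  node 19: 2 child(ren)
  node 2: 0 child(ren)
  node 37: 2 child(ren)
  node 22: 1 child(ren)
  node 33: 0 child(ren)
  node 47: 0 child(ren)
Matching nodes: [19, 37, 22]
Count of internal (non-leaf) nodes: 3


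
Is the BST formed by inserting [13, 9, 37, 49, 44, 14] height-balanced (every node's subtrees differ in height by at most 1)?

Tree (level-order array): [13, 9, 37, None, None, 14, 49, None, None, 44]
Definition: a tree is height-balanced if, at every node, |h(left) - h(right)| <= 1 (empty subtree has height -1).
Bottom-up per-node check:
  node 9: h_left=-1, h_right=-1, diff=0 [OK], height=0
  node 14: h_left=-1, h_right=-1, diff=0 [OK], height=0
  node 44: h_left=-1, h_right=-1, diff=0 [OK], height=0
  node 49: h_left=0, h_right=-1, diff=1 [OK], height=1
  node 37: h_left=0, h_right=1, diff=1 [OK], height=2
  node 13: h_left=0, h_right=2, diff=2 [FAIL (|0-2|=2 > 1)], height=3
Node 13 violates the condition: |0 - 2| = 2 > 1.
Result: Not balanced


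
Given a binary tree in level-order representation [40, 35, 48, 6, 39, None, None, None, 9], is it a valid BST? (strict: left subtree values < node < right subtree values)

Level-order array: [40, 35, 48, 6, 39, None, None, None, 9]
Validate using subtree bounds (lo, hi): at each node, require lo < value < hi,
then recurse left with hi=value and right with lo=value.
Preorder trace (stopping at first violation):
  at node 40 with bounds (-inf, +inf): OK
  at node 35 with bounds (-inf, 40): OK
  at node 6 with bounds (-inf, 35): OK
  at node 9 with bounds (6, 35): OK
  at node 39 with bounds (35, 40): OK
  at node 48 with bounds (40, +inf): OK
No violation found at any node.
Result: Valid BST


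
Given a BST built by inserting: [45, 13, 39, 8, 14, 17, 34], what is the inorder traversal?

Tree insertion order: [45, 13, 39, 8, 14, 17, 34]
Tree (level-order array): [45, 13, None, 8, 39, None, None, 14, None, None, 17, None, 34]
Inorder traversal: [8, 13, 14, 17, 34, 39, 45]


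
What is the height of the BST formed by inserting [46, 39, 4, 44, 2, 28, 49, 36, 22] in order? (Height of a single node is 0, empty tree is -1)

Insertion order: [46, 39, 4, 44, 2, 28, 49, 36, 22]
Tree (level-order array): [46, 39, 49, 4, 44, None, None, 2, 28, None, None, None, None, 22, 36]
Compute height bottom-up (empty subtree = -1):
  height(2) = 1 + max(-1, -1) = 0
  height(22) = 1 + max(-1, -1) = 0
  height(36) = 1 + max(-1, -1) = 0
  height(28) = 1 + max(0, 0) = 1
  height(4) = 1 + max(0, 1) = 2
  height(44) = 1 + max(-1, -1) = 0
  height(39) = 1 + max(2, 0) = 3
  height(49) = 1 + max(-1, -1) = 0
  height(46) = 1 + max(3, 0) = 4
Height = 4


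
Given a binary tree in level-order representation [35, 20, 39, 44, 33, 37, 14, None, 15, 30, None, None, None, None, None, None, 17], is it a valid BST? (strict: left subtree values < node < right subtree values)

Level-order array: [35, 20, 39, 44, 33, 37, 14, None, 15, 30, None, None, None, None, None, None, 17]
Validate using subtree bounds (lo, hi): at each node, require lo < value < hi,
then recurse left with hi=value and right with lo=value.
Preorder trace (stopping at first violation):
  at node 35 with bounds (-inf, +inf): OK
  at node 20 with bounds (-inf, 35): OK
  at node 44 with bounds (-inf, 20): VIOLATION
Node 44 violates its bound: not (-inf < 44 < 20).
Result: Not a valid BST


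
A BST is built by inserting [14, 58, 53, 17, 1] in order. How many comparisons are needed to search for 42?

Search path for 42: 14 -> 58 -> 53 -> 17
Found: False
Comparisons: 4


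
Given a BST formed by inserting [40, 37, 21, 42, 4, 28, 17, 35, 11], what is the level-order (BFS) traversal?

Tree insertion order: [40, 37, 21, 42, 4, 28, 17, 35, 11]
Tree (level-order array): [40, 37, 42, 21, None, None, None, 4, 28, None, 17, None, 35, 11]
BFS from the root, enqueuing left then right child of each popped node:
  queue [40] -> pop 40, enqueue [37, 42], visited so far: [40]
  queue [37, 42] -> pop 37, enqueue [21], visited so far: [40, 37]
  queue [42, 21] -> pop 42, enqueue [none], visited so far: [40, 37, 42]
  queue [21] -> pop 21, enqueue [4, 28], visited so far: [40, 37, 42, 21]
  queue [4, 28] -> pop 4, enqueue [17], visited so far: [40, 37, 42, 21, 4]
  queue [28, 17] -> pop 28, enqueue [35], visited so far: [40, 37, 42, 21, 4, 28]
  queue [17, 35] -> pop 17, enqueue [11], visited so far: [40, 37, 42, 21, 4, 28, 17]
  queue [35, 11] -> pop 35, enqueue [none], visited so far: [40, 37, 42, 21, 4, 28, 17, 35]
  queue [11] -> pop 11, enqueue [none], visited so far: [40, 37, 42, 21, 4, 28, 17, 35, 11]
Result: [40, 37, 42, 21, 4, 28, 17, 35, 11]


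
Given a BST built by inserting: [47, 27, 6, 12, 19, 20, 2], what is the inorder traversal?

Tree insertion order: [47, 27, 6, 12, 19, 20, 2]
Tree (level-order array): [47, 27, None, 6, None, 2, 12, None, None, None, 19, None, 20]
Inorder traversal: [2, 6, 12, 19, 20, 27, 47]


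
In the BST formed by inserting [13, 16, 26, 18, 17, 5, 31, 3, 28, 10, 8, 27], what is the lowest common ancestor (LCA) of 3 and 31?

Tree insertion order: [13, 16, 26, 18, 17, 5, 31, 3, 28, 10, 8, 27]
Tree (level-order array): [13, 5, 16, 3, 10, None, 26, None, None, 8, None, 18, 31, None, None, 17, None, 28, None, None, None, 27]
In a BST, the LCA of p=3, q=31 is the first node v on the
root-to-leaf path with p <= v <= q (go left if both < v, right if both > v).
Walk from root:
  at 13: 3 <= 13 <= 31, this is the LCA
LCA = 13


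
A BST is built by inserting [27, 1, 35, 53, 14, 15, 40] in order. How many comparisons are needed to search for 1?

Search path for 1: 27 -> 1
Found: True
Comparisons: 2


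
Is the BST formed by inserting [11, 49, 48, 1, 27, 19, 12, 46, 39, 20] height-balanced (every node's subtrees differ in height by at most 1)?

Tree (level-order array): [11, 1, 49, None, None, 48, None, 27, None, 19, 46, 12, 20, 39]
Definition: a tree is height-balanced if, at every node, |h(left) - h(right)| <= 1 (empty subtree has height -1).
Bottom-up per-node check:
  node 1: h_left=-1, h_right=-1, diff=0 [OK], height=0
  node 12: h_left=-1, h_right=-1, diff=0 [OK], height=0
  node 20: h_left=-1, h_right=-1, diff=0 [OK], height=0
  node 19: h_left=0, h_right=0, diff=0 [OK], height=1
  node 39: h_left=-1, h_right=-1, diff=0 [OK], height=0
  node 46: h_left=0, h_right=-1, diff=1 [OK], height=1
  node 27: h_left=1, h_right=1, diff=0 [OK], height=2
  node 48: h_left=2, h_right=-1, diff=3 [FAIL (|2--1|=3 > 1)], height=3
  node 49: h_left=3, h_right=-1, diff=4 [FAIL (|3--1|=4 > 1)], height=4
  node 11: h_left=0, h_right=4, diff=4 [FAIL (|0-4|=4 > 1)], height=5
Node 48 violates the condition: |2 - -1| = 3 > 1.
Result: Not balanced


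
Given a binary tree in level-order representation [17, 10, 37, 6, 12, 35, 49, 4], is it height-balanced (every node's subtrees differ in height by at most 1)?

Tree (level-order array): [17, 10, 37, 6, 12, 35, 49, 4]
Definition: a tree is height-balanced if, at every node, |h(left) - h(right)| <= 1 (empty subtree has height -1).
Bottom-up per-node check:
  node 4: h_left=-1, h_right=-1, diff=0 [OK], height=0
  node 6: h_left=0, h_right=-1, diff=1 [OK], height=1
  node 12: h_left=-1, h_right=-1, diff=0 [OK], height=0
  node 10: h_left=1, h_right=0, diff=1 [OK], height=2
  node 35: h_left=-1, h_right=-1, diff=0 [OK], height=0
  node 49: h_left=-1, h_right=-1, diff=0 [OK], height=0
  node 37: h_left=0, h_right=0, diff=0 [OK], height=1
  node 17: h_left=2, h_right=1, diff=1 [OK], height=3
All nodes satisfy the balance condition.
Result: Balanced


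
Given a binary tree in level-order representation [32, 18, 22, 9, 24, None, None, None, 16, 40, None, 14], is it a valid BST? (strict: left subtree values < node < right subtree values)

Level-order array: [32, 18, 22, 9, 24, None, None, None, 16, 40, None, 14]
Validate using subtree bounds (lo, hi): at each node, require lo < value < hi,
then recurse left with hi=value and right with lo=value.
Preorder trace (stopping at first violation):
  at node 32 with bounds (-inf, +inf): OK
  at node 18 with bounds (-inf, 32): OK
  at node 9 with bounds (-inf, 18): OK
  at node 16 with bounds (9, 18): OK
  at node 14 with bounds (9, 16): OK
  at node 24 with bounds (18, 32): OK
  at node 40 with bounds (18, 24): VIOLATION
Node 40 violates its bound: not (18 < 40 < 24).
Result: Not a valid BST


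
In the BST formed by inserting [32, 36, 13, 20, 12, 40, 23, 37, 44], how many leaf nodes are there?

Tree built from: [32, 36, 13, 20, 12, 40, 23, 37, 44]
Tree (level-order array): [32, 13, 36, 12, 20, None, 40, None, None, None, 23, 37, 44]
Rule: A leaf has 0 children.
Per-node child counts:
  node 32: 2 child(ren)
  node 13: 2 child(ren)
  node 12: 0 child(ren)
  node 20: 1 child(ren)
  node 23: 0 child(ren)
  node 36: 1 child(ren)
  node 40: 2 child(ren)
  node 37: 0 child(ren)
  node 44: 0 child(ren)
Matching nodes: [12, 23, 37, 44]
Count of leaf nodes: 4


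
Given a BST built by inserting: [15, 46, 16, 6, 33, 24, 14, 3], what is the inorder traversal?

Tree insertion order: [15, 46, 16, 6, 33, 24, 14, 3]
Tree (level-order array): [15, 6, 46, 3, 14, 16, None, None, None, None, None, None, 33, 24]
Inorder traversal: [3, 6, 14, 15, 16, 24, 33, 46]


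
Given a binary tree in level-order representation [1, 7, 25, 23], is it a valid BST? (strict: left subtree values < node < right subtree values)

Level-order array: [1, 7, 25, 23]
Validate using subtree bounds (lo, hi): at each node, require lo < value < hi,
then recurse left with hi=value and right with lo=value.
Preorder trace (stopping at first violation):
  at node 1 with bounds (-inf, +inf): OK
  at node 7 with bounds (-inf, 1): VIOLATION
Node 7 violates its bound: not (-inf < 7 < 1).
Result: Not a valid BST


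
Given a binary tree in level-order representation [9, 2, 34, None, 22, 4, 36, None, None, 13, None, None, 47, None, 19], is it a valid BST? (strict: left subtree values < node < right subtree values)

Level-order array: [9, 2, 34, None, 22, 4, 36, None, None, 13, None, None, 47, None, 19]
Validate using subtree bounds (lo, hi): at each node, require lo < value < hi,
then recurse left with hi=value and right with lo=value.
Preorder trace (stopping at first violation):
  at node 9 with bounds (-inf, +inf): OK
  at node 2 with bounds (-inf, 9): OK
  at node 22 with bounds (2, 9): VIOLATION
Node 22 violates its bound: not (2 < 22 < 9).
Result: Not a valid BST
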